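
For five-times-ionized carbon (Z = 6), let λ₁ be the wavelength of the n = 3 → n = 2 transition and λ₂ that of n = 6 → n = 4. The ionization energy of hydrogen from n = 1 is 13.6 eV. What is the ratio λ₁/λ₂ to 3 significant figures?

0.250

λ ∝ 1/ΔE ∝ 1/(1/n_f² − 1/n_i²), and the Z² and hc factors cancel in the ratio.
λ₁/λ₂ = (1/4² − 1/6²)/(1/2² − 1/3²) = 0.03472/0.1389 = 0.250.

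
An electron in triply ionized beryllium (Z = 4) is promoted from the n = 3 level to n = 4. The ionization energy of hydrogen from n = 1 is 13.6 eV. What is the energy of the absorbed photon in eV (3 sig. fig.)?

10.6 eV

The Bohr energies scale as Z², so for Z = 4: E_n = −217.6/n² eV.
E_4 = −217.6/16 = −13.60 eV and E_3 = −217.6/9 = −24.18 eV.
The photon energy is |E_4 − E_3| = 10.6 eV.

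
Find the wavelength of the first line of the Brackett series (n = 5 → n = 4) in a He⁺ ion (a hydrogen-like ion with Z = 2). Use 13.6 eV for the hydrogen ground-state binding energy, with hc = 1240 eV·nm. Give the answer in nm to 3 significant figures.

The Brackett series terminates on n_f = 4; the first line has n_i = 4+1 = 5.
ΔE = 54.40 × (1/4² − 1/5²) = 1.224 eV.
λ = 1240 / 1.224 = 1010 nm.

1010 nm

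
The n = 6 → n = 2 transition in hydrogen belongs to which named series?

Balmer

The series is set by the lower level: n_f = 2 is the Balmer series.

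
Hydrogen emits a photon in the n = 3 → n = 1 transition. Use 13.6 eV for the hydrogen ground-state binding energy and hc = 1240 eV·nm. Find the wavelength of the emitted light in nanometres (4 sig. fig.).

ΔE = 13.60 × (1/1² − 1/3²) = 13.60 × 0.8889 = 12.09 eV.
λ = hc/ΔE = 1240 / 12.09 = 102.6 nm.
This line belongs to the Lyman series.

102.6 nm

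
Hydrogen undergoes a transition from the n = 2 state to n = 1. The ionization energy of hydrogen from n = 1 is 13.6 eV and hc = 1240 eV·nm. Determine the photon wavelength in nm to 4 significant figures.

121.6 nm

ΔE = 13.60 × (1/1² − 1/2²) = 13.60 × 0.7500 = 10.20 eV.
λ = hc/ΔE = 1240 / 10.20 = 121.6 nm.
This line belongs to the Lyman series.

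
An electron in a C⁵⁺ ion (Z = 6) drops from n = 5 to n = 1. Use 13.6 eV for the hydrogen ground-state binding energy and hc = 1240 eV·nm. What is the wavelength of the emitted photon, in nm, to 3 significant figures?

For Z = 6 the level energies scale as Z², so the effective Rydberg energy is 13.6 × 36 = 489.6 eV.
ΔE = 489.6 × (1/1² − 1/5²) = 489.6 × 0.9600 = 470.0 eV.
λ = hc/ΔE = 1240 / 470.0 = 2.64 nm.

2.64 nm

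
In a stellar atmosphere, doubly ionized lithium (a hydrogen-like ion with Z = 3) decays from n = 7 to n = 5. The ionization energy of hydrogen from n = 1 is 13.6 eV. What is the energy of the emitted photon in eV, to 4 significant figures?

2.398 eV

The Bohr energies scale as Z², so for Z = 3: E_n = −122.4/n² eV.
E_7 = −122.4/49 = −2.498 eV and E_5 = −122.4/25 = −4.896 eV.
The photon energy is |E_7 − E_5| = 2.398 eV.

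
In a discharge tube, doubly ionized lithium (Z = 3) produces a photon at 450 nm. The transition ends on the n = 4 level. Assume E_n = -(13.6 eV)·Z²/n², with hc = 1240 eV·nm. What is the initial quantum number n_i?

The photon energy is ΔE = hc/λ = 1240 / 450 = 2.756 eV.
With Z = 3, ΔE = 122.4 × (1/n_f² − 1/n_i²), so 1/n_f² − 1/n_i² = 0.02251.
With n_f = 4: 1/n_i² = 1/16 − 0.02251 = 0.03999, so n_i ≈ 5.00.

n_i = 5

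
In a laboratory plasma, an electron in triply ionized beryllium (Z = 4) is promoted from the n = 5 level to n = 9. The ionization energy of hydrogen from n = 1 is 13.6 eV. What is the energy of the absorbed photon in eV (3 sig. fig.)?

The Bohr energies scale as Z², so for Z = 4: E_n = −217.6/n² eV.
E_9 = −217.6/81 = −2.686 eV and E_5 = −217.6/25 = −8.704 eV.
The photon energy is |E_9 − E_5| = 6.02 eV.

6.02 eV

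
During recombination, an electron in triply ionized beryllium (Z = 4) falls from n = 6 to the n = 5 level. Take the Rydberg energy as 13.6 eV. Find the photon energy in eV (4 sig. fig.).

2.660 eV

The Bohr energies scale as Z², so for Z = 4: E_n = −217.6/n² eV.
E_6 = −217.6/36 = −6.044 eV and E_5 = −217.6/25 = −8.704 eV.
The photon energy is |E_6 − E_5| = 2.660 eV.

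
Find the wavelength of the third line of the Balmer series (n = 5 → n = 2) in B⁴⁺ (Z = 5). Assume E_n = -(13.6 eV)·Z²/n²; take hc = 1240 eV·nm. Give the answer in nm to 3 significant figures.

The Balmer series terminates on n_f = 2; the third line has n_i = 2+3 = 5.
ΔE = 340.0 × (1/2² − 1/5²) = 71.40 eV.
λ = 1240 / 71.40 = 17.4 nm.

17.4 nm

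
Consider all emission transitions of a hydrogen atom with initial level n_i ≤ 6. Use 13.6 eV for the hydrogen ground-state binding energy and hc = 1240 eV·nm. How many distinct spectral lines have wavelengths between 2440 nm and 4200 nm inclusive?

Enumerate all n_i → n_f pairs with 1 ≤ n_f < n_i ≤ 6 and compute λ = 1240 / [13.6·1·(1/n_f² − 1/n_i²)].
Lines falling in [2440, 4200] nm: 6→4 (2626 nm), 5→4 (4052 nm).

2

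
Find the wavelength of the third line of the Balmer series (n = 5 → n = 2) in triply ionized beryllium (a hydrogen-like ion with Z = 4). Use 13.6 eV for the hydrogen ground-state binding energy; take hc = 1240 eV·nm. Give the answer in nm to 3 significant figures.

27.1 nm

The Balmer series terminates on n_f = 2; the third line has n_i = 2+3 = 5.
ΔE = 217.6 × (1/2² − 1/5²) = 45.70 eV.
λ = 1240 / 45.70 = 27.1 nm.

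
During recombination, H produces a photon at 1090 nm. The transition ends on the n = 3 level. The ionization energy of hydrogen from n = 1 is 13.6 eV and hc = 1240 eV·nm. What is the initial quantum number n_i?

The photon energy is ΔE = hc/λ = 1240 / 1090 = 1.138 eV.
With Z = 1, ΔE = 13.60 × (1/n_f² − 1/n_i²), so 1/n_f² − 1/n_i² = 0.08365.
With n_f = 3: 1/n_i² = 1/9 − 0.08365 = 0.02746, so n_i ≈ 6.03.

n_i = 6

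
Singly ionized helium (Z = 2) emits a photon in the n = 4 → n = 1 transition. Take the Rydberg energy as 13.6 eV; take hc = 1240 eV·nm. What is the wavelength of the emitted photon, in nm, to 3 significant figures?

For Z = 2 the level energies scale as Z², so the effective Rydberg energy is 13.6 × 4 = 54.40 eV.
ΔE = 54.40 × (1/1² − 1/4²) = 54.40 × 0.9375 = 51.00 eV.
λ = hc/ΔE = 1240 / 51.00 = 24.3 nm.

24.3 nm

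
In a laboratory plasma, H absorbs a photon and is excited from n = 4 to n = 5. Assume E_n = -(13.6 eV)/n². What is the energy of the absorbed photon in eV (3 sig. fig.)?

E_5 = −13.60/25 = −0.5440 eV and E_4 = −13.60/16 = −0.8500 eV.
The photon energy is |E_5 − E_4| = 0.306 eV.

0.306 eV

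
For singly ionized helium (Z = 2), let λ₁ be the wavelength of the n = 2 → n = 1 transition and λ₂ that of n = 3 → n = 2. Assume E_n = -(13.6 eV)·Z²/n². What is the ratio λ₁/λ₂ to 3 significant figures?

0.185

λ ∝ 1/ΔE ∝ 1/(1/n_f² − 1/n_i²), and the Z² and hc factors cancel in the ratio.
λ₁/λ₂ = (1/2² − 1/3²)/(1/1² − 1/2²) = 0.1389/0.7500 = 0.185.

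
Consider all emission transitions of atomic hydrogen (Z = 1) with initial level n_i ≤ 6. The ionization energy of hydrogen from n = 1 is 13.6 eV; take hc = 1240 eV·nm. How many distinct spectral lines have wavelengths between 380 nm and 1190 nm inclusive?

5

Enumerate all n_i → n_f pairs with 1 ≤ n_f < n_i ≤ 6 and compute λ = 1240 / [13.6·1·(1/n_f² − 1/n_i²)].
Lines falling in [380, 1190] nm: 6→2 (410.3 nm), 5→2 (434.2 nm), 4→2 (486.3 nm), 3→2 (656.5 nm), 6→3 (1094 nm).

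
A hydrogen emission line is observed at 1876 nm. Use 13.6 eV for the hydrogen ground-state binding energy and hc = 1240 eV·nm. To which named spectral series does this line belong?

ΔE = 1240/1876 = 0.6610 eV.
This matches 13.6 × (1/3² − 1/4²), so n_f = 3: the Paschen series.

Paschen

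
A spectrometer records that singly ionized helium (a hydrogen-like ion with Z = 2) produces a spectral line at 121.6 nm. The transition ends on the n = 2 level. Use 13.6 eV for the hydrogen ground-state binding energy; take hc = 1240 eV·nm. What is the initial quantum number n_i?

The photon energy is ΔE = hc/λ = 1240 / 121.6 = 10.20 eV.
With Z = 2, ΔE = 54.40 × (1/n_f² − 1/n_i²), so 1/n_f² − 1/n_i² = 0.1875.
With n_f = 2: 1/n_i² = 1/4 − 0.1875 = 0.06255, so n_i ≈ 4.00.

n_i = 4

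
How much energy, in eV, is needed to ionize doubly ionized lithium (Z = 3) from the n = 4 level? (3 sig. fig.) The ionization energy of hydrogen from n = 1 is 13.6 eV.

7.65 eV

E_n = −13.6 Z²/n² = −122.4/n² eV for Z = 3.
E_4 = −122.4/16 = −7.65 eV, so ionization (to E = 0) requires 7.65 eV.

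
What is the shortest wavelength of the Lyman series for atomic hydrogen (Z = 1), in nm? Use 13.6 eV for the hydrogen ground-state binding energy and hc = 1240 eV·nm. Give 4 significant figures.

91.18 nm

The Lyman series has lower level n_f = 1; the series limit corresponds to n_i → ∞.
ΔE_max = 13.6 × 1 / 1² = 13.60 eV.
λ_min = 1240 / 13.60 = 91.18 nm.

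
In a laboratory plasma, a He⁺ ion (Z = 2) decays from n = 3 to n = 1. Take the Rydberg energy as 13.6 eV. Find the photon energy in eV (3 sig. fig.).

48.4 eV

The Bohr energies scale as Z², so for Z = 2: E_n = −54.40/n² eV.
E_3 = −54.40/9 = −6.044 eV and E_1 = −54.40/1 = −54.40 eV.
The photon energy is |E_3 − E_1| = 48.4 eV.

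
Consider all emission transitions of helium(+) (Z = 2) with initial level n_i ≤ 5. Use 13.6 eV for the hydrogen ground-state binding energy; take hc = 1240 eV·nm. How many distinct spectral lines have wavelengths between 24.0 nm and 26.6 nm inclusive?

Enumerate all n_i → n_f pairs with 1 ≤ n_f < n_i ≤ 5 and compute λ = 1240 / [13.6·4·(1/n_f² − 1/n_i²)].
Lines falling in [24.0, 26.6] nm: 4→1 (24.31 nm), 3→1 (25.64 nm).

2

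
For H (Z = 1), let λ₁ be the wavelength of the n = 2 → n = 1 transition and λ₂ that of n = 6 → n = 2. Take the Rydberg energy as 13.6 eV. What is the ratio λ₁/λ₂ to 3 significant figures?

0.296

λ ∝ 1/ΔE ∝ 1/(1/n_f² − 1/n_i²), and the Z² and hc factors cancel in the ratio.
λ₁/λ₂ = (1/2² − 1/6²)/(1/1² − 1/2²) = 0.2222/0.7500 = 0.296.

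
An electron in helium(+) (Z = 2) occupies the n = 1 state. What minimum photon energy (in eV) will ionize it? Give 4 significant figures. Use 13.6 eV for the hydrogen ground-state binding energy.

54.40 eV

E_n = −13.6 Z²/n² = −54.40/n² eV for Z = 2.
E_1 = −54.40/1 = −54.40 eV, so ionization (to E = 0) requires 54.40 eV.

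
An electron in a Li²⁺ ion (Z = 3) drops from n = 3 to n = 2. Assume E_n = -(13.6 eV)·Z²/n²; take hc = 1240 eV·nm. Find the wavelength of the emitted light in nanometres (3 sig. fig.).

For Z = 3 the level energies scale as Z², so the effective Rydberg energy is 13.6 × 9 = 122.4 eV.
ΔE = 122.4 × (1/2² − 1/3²) = 122.4 × 0.1389 = 17.00 eV.
λ = hc/ΔE = 1240 / 17.00 = 72.9 nm.

72.9 nm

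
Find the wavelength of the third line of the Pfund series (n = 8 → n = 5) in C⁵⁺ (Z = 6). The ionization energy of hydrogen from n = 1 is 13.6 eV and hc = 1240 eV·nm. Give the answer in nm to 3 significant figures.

The Pfund series terminates on n_f = 5; the third line has n_i = 5+3 = 8.
ΔE = 489.6 × (1/5² − 1/8²) = 11.93 eV.
λ = 1240 / 11.93 = 104 nm.

104 nm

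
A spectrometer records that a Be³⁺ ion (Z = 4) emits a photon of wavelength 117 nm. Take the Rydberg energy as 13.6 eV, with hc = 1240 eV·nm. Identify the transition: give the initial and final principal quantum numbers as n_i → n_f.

The photon energy is ΔE = hc/λ = 1240 / 117 = 10.60 eV.
With Z = 4, ΔE = 217.6 × (1/n_f² − 1/n_i²), so 1/n_f² − 1/n_i² = 0.04871.
Trying n_f = 3 gives 1/n_i² = 0.06241, i.e. n_i ≈ 4; this pair matches.

n_i = 4, n_f = 3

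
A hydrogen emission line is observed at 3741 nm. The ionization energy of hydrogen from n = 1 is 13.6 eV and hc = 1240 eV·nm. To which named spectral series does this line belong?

Pfund

ΔE = 1240/3741 = 0.3315 eV.
This matches 13.6 × (1/5² − 1/8²), so n_f = 5: the Pfund series.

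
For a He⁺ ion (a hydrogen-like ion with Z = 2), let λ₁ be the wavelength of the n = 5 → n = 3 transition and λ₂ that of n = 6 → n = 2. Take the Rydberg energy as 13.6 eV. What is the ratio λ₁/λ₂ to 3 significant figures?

3.13

λ ∝ 1/ΔE ∝ 1/(1/n_f² − 1/n_i²), and the Z² and hc factors cancel in the ratio.
λ₁/λ₂ = (1/2² − 1/6²)/(1/3² − 1/5²) = 0.2222/0.07111 = 3.13.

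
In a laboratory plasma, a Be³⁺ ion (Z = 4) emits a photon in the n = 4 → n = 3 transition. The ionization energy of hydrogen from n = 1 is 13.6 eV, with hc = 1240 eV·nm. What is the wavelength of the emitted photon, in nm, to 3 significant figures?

117 nm

For Z = 4 the level energies scale as Z², so the effective Rydberg energy is 13.6 × 16 = 217.6 eV.
ΔE = 217.6 × (1/3² − 1/4²) = 217.6 × 0.04861 = 10.58 eV.
λ = hc/ΔE = 1240 / 10.58 = 117 nm.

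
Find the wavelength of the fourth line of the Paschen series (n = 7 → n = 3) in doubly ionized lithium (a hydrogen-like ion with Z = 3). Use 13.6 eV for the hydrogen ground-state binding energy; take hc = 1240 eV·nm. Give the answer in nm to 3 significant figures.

112 nm

The Paschen series terminates on n_f = 3; the fourth line has n_i = 3+4 = 7.
ΔE = 122.4 × (1/3² − 1/7²) = 11.10 eV.
λ = 1240 / 11.10 = 112 nm.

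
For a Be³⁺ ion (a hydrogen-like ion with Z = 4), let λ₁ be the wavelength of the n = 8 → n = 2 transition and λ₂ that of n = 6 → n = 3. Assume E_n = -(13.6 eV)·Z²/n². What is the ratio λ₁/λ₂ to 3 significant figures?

0.356

λ ∝ 1/ΔE ∝ 1/(1/n_f² − 1/n_i²), and the Z² and hc factors cancel in the ratio.
λ₁/λ₂ = (1/3² − 1/6²)/(1/2² − 1/8²) = 0.08333/0.2344 = 0.356.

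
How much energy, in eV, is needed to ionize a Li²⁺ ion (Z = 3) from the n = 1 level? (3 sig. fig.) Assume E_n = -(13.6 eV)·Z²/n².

122 eV

E_n = −13.6 Z²/n² = −122.4/n² eV for Z = 3.
E_1 = −122.4/1 = −122 eV, so ionization (to E = 0) requires 122 eV.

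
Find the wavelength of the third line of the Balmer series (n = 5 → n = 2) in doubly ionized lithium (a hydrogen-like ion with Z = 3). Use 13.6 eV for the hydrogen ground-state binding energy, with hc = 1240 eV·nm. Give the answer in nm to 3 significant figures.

48.2 nm

The Balmer series terminates on n_f = 2; the third line has n_i = 2+3 = 5.
ΔE = 122.4 × (1/2² − 1/5²) = 25.70 eV.
λ = 1240 / 25.70 = 48.2 nm.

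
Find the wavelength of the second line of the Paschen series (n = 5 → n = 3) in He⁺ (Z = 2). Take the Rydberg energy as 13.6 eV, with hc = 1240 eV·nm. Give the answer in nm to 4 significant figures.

The Paschen series terminates on n_f = 3; the second line has n_i = 3+2 = 5.
ΔE = 54.40 × (1/3² − 1/5²) = 3.868 eV.
λ = 1240 / 3.868 = 320.5 nm.

320.5 nm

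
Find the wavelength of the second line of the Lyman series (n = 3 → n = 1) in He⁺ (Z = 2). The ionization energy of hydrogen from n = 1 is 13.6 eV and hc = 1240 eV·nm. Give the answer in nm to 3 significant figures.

The Lyman series terminates on n_f = 1; the second line has n_i = 1+2 = 3.
ΔE = 54.40 × (1/1² − 1/3²) = 48.36 eV.
λ = 1240 / 48.36 = 25.6 nm.

25.6 nm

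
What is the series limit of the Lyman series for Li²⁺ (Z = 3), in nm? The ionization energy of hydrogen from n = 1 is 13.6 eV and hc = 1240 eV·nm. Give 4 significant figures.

The Lyman series has lower level n_f = 1; the series limit corresponds to n_i → ∞.
ΔE_max = 13.6 × 9 / 1² = 122.4 eV.
λ_min = 1240 / 122.4 = 10.13 nm.

10.13 nm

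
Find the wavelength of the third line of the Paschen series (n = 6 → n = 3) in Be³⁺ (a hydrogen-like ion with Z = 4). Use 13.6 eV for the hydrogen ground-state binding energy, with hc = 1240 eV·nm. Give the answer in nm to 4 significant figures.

The Paschen series terminates on n_f = 3; the third line has n_i = 3+3 = 6.
ΔE = 217.6 × (1/3² − 1/6²) = 18.13 eV.
λ = 1240 / 18.13 = 68.38 nm.

68.38 nm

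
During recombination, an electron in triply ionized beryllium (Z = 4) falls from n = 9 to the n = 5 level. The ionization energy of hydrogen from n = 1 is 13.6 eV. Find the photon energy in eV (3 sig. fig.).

6.02 eV

The Bohr energies scale as Z², so for Z = 4: E_n = −217.6/n² eV.
E_9 = −217.6/81 = −2.686 eV and E_5 = −217.6/25 = −8.704 eV.
The photon energy is |E_9 − E_5| = 6.02 eV.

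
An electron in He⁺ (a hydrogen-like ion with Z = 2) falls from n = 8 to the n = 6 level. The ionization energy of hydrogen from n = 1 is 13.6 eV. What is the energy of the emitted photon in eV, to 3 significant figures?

The Bohr energies scale as Z², so for Z = 2: E_n = −54.40/n² eV.
E_8 = −54.40/64 = −0.8500 eV and E_6 = −54.40/36 = −1.511 eV.
The photon energy is |E_8 − E_6| = 0.661 eV.

0.661 eV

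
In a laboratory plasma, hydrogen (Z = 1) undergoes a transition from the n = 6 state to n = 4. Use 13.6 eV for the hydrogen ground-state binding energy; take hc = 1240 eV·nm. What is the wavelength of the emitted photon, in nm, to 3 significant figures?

2630 nm

ΔE = 13.60 × (1/4² − 1/6²) = 13.60 × 0.03472 = 0.4722 eV.
λ = hc/ΔE = 1240 / 0.4722 = 2630 nm.
This line belongs to the Brackett series.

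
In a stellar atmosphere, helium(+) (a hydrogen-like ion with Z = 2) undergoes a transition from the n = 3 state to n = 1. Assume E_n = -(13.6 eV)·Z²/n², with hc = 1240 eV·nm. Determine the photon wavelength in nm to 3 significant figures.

25.6 nm

For Z = 2 the level energies scale as Z², so the effective Rydberg energy is 13.6 × 4 = 54.40 eV.
ΔE = 54.40 × (1/1² − 1/3²) = 54.40 × 0.8889 = 48.36 eV.
λ = hc/ΔE = 1240 / 48.36 = 25.6 nm.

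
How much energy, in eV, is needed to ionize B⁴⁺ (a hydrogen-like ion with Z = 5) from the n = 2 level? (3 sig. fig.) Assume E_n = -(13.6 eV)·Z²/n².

E_n = −13.6 Z²/n² = −340.0/n² eV for Z = 5.
E_2 = −340.0/4 = −85.0 eV, so ionization (to E = 0) requires 85.0 eV.

85.0 eV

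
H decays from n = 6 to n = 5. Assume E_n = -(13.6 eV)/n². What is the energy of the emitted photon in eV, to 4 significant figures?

E_6 = −13.60/36 = −0.3778 eV and E_5 = −13.60/25 = −0.5440 eV.
The photon energy is |E_6 − E_5| = 0.1662 eV.

0.1662 eV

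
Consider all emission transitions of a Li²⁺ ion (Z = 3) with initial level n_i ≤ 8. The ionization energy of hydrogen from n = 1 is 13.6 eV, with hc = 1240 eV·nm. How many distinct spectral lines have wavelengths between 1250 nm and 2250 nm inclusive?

2

Enumerate all n_i → n_f pairs with 1 ≤ n_f < n_i ≤ 8 and compute λ = 1240 / [13.6·9·(1/n_f² − 1/n_i²)].
Lines falling in [1250, 2250] nm: 7→6 (1375 nm), 8→7 (2118 nm).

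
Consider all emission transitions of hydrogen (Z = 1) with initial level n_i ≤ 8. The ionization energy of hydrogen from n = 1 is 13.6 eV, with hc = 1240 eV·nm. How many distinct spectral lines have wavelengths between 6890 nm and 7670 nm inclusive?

Enumerate all n_i → n_f pairs with 1 ≤ n_f < n_i ≤ 8 and compute λ = 1240 / [13.6·1·(1/n_f² − 1/n_i²)].
Lines falling in [6890, 7670] nm: 6→5 (7460 nm), 8→6 (7503 nm).

2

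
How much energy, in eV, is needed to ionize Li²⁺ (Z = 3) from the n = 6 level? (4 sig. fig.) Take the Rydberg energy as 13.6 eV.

E_n = −13.6 Z²/n² = −122.4/n² eV for Z = 3.
E_6 = −122.4/36 = −3.400 eV, so ionization (to E = 0) requires 3.400 eV.

3.400 eV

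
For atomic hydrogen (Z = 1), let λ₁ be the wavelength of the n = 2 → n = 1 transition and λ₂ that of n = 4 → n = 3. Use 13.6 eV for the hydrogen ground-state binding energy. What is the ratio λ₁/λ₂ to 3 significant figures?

0.0648

λ ∝ 1/ΔE ∝ 1/(1/n_f² − 1/n_i²), and the Z² and hc factors cancel in the ratio.
λ₁/λ₂ = (1/3² − 1/4²)/(1/1² − 1/2²) = 0.04861/0.7500 = 0.0648.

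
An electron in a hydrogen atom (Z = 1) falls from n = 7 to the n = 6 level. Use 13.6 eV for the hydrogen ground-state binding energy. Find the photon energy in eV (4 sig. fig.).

0.1002 eV

E_7 = −13.60/49 = −0.2776 eV and E_6 = −13.60/36 = −0.3778 eV.
The photon energy is |E_7 − E_6| = 0.1002 eV.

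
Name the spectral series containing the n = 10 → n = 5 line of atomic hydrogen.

The series is set by the lower level: n_f = 5 is the Pfund series.

Pfund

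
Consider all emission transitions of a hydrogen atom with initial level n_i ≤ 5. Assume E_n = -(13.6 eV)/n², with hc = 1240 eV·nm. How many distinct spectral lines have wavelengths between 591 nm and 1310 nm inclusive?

2

Enumerate all n_i → n_f pairs with 1 ≤ n_f < n_i ≤ 5 and compute λ = 1240 / [13.6·1·(1/n_f² − 1/n_i²)].
Lines falling in [591, 1310] nm: 3→2 (656.5 nm), 5→3 (1282 nm).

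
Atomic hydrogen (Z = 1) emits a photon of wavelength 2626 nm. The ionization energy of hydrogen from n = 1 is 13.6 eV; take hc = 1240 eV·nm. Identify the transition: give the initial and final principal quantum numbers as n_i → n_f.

The photon energy is ΔE = hc/λ = 1240 / 2626 = 0.4722 eV.
With Z = 1, ΔE = 13.60 × (1/n_f² − 1/n_i²), so 1/n_f² − 1/n_i² = 0.03472.
Trying n_f = 4 gives 1/n_i² = 0.02778, i.e. n_i ≈ 6; this pair matches.

n_i = 6, n_f = 4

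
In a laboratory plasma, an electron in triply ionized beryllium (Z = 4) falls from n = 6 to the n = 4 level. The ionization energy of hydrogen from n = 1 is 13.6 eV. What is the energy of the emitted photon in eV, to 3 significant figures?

The Bohr energies scale as Z², so for Z = 4: E_n = −217.6/n² eV.
E_6 = −217.6/36 = −6.044 eV and E_4 = −217.6/16 = −13.60 eV.
The photon energy is |E_6 − E_4| = 7.56 eV.

7.56 eV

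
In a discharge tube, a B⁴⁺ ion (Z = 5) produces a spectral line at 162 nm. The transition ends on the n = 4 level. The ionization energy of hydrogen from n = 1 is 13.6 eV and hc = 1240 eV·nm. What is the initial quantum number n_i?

n_i = 5

The photon energy is ΔE = hc/λ = 1240 / 162 = 7.654 eV.
With Z = 5, ΔE = 340.0 × (1/n_f² − 1/n_i²), so 1/n_f² − 1/n_i² = 0.02251.
With n_f = 4: 1/n_i² = 1/16 − 0.02251 = 0.03999, so n_i ≈ 5.00.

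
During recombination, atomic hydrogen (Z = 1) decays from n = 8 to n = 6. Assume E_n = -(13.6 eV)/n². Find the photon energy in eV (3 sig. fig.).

E_8 = −13.60/64 = −0.2125 eV and E_6 = −13.60/36 = −0.3778 eV.
The photon energy is |E_8 − E_6| = 0.165 eV.

0.165 eV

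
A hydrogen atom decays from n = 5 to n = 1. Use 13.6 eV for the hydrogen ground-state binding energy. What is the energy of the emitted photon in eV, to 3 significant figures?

13.1 eV

E_5 = −13.60/25 = −0.5440 eV and E_1 = −13.60/1 = −13.60 eV.
The photon energy is |E_5 − E_1| = 13.1 eV.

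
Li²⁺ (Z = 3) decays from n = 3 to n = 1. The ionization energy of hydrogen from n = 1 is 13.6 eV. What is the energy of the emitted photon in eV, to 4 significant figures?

The Bohr energies scale as Z², so for Z = 3: E_n = −122.4/n² eV.
E_3 = −122.4/9 = −13.60 eV and E_1 = −122.4/1 = −122.4 eV.
The photon energy is |E_3 − E_1| = 108.8 eV.

108.8 eV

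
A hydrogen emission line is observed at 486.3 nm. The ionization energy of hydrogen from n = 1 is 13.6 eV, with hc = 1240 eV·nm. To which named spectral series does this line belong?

Balmer

ΔE = 1240/486.3 = 2.550 eV.
This matches 13.6 × (1/2² − 1/4²), so n_f = 2: the Balmer series.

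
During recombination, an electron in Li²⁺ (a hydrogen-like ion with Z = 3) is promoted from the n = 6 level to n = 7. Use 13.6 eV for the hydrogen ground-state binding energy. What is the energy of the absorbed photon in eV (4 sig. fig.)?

The Bohr energies scale as Z², so for Z = 3: E_n = −122.4/n² eV.
E_7 = −122.4/49 = −2.498 eV and E_6 = −122.4/36 = −3.400 eV.
The photon energy is |E_7 − E_6| = 0.9020 eV.

0.9020 eV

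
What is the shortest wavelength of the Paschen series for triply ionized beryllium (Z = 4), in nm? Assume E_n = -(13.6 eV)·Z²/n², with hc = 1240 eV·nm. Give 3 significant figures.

51.3 nm

The Paschen series has lower level n_f = 3; the series limit corresponds to n_i → ∞.
ΔE_max = 13.6 × 16 / 3² = 24.18 eV.
λ_min = 1240 / 24.18 = 51.3 nm.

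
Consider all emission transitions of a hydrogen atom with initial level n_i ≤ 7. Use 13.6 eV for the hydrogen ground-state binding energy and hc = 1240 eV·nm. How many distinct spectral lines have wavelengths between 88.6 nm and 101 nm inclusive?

Enumerate all n_i → n_f pairs with 1 ≤ n_f < n_i ≤ 7 and compute λ = 1240 / [13.6·1·(1/n_f² − 1/n_i²)].
Lines falling in [88.6, 101] nm: 7→1 (93.08 nm), 6→1 (93.78 nm), 5→1 (94.98 nm), 4→1 (97.25 nm).

4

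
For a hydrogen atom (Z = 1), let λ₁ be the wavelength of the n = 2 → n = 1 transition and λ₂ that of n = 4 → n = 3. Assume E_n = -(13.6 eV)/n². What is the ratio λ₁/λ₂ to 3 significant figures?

0.0648

λ ∝ 1/ΔE ∝ 1/(1/n_f² − 1/n_i²), and the Z² and hc factors cancel in the ratio.
λ₁/λ₂ = (1/3² − 1/4²)/(1/1² − 1/2²) = 0.04861/0.7500 = 0.0648.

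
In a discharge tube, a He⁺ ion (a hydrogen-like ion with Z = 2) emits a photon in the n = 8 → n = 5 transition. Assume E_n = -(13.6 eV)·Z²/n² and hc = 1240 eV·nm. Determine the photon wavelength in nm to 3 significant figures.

For Z = 2 the level energies scale as Z², so the effective Rydberg energy is 13.6 × 4 = 54.40 eV.
ΔE = 54.40 × (1/5² − 1/8²) = 54.40 × 0.02438 = 1.326 eV.
λ = hc/ΔE = 1240 / 1.326 = 935 nm.

935 nm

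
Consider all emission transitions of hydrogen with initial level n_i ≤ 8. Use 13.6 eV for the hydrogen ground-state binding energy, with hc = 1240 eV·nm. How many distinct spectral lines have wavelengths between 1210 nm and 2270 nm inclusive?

4

Enumerate all n_i → n_f pairs with 1 ≤ n_f < n_i ≤ 8 and compute λ = 1240 / [13.6·1·(1/n_f² − 1/n_i²)].
Lines falling in [1210, 2270] nm: 5→3 (1282 nm), 4→3 (1876 nm), 8→4 (1945 nm), 7→4 (2166 nm).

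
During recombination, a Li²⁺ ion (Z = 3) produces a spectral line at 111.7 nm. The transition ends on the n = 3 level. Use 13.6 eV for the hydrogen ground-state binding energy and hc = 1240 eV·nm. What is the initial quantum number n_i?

n_i = 7

The photon energy is ΔE = hc/λ = 1240 / 111.7 = 11.10 eV.
With Z = 3, ΔE = 122.4 × (1/n_f² − 1/n_i²), so 1/n_f² − 1/n_i² = 0.09070.
With n_f = 3: 1/n_i² = 1/9 − 0.09070 = 0.02042, so n_i ≈ 7.00.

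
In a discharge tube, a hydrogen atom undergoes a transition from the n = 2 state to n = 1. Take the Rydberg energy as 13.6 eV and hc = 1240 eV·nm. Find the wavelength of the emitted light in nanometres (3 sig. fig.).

ΔE = 13.60 × (1/1² − 1/2²) = 13.60 × 0.7500 = 10.20 eV.
λ = hc/ΔE = 1240 / 10.20 = 122 nm.
This line belongs to the Lyman series.

122 nm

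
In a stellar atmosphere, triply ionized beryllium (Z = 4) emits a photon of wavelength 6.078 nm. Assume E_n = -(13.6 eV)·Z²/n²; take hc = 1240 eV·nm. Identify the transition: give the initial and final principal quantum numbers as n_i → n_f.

n_i = 4, n_f = 1

The photon energy is ΔE = hc/λ = 1240 / 6.078 = 204.0 eV.
With Z = 4, ΔE = 217.6 × (1/n_f² − 1/n_i²), so 1/n_f² − 1/n_i² = 0.9376.
Trying n_f = 1 gives 1/n_i² = 0.06243, i.e. n_i ≈ 4; this pair matches.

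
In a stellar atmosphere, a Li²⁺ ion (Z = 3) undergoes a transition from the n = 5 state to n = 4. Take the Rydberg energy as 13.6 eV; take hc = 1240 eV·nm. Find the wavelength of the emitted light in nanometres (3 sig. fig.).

450 nm

For Z = 3 the level energies scale as Z², so the effective Rydberg energy is 13.6 × 9 = 122.4 eV.
ΔE = 122.4 × (1/4² − 1/5²) = 122.4 × 0.02250 = 2.754 eV.
λ = hc/ΔE = 1240 / 2.754 = 450 nm.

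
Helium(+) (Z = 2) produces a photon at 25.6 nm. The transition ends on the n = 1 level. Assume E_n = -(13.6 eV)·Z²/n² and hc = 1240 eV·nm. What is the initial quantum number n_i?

n_i = 3

The photon energy is ΔE = hc/λ = 1240 / 25.6 = 48.44 eV.
With Z = 2, ΔE = 54.40 × (1/n_f² − 1/n_i²), so 1/n_f² − 1/n_i² = 0.8904.
With n_f = 1: 1/n_i² = 1/1 − 0.8904 = 0.1096, so n_i ≈ 3.02.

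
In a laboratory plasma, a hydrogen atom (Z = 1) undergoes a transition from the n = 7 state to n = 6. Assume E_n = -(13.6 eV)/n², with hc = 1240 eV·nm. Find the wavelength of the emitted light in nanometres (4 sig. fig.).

12370 nm

ΔE = 13.60 × (1/6² − 1/7²) = 13.60 × 0.007370 = 0.1002 eV.
λ = hc/ΔE = 1240 / 0.1002 = 12370 nm.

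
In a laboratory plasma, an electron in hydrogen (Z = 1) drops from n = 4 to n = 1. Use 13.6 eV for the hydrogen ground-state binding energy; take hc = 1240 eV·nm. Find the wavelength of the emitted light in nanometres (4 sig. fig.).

97.25 nm

ΔE = 13.60 × (1/1² − 1/4²) = 13.60 × 0.9375 = 12.75 eV.
λ = hc/ΔE = 1240 / 12.75 = 97.25 nm.
This line belongs to the Lyman series.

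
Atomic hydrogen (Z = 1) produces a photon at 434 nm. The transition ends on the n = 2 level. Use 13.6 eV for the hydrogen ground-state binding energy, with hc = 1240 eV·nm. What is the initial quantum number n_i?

n_i = 5

The photon energy is ΔE = hc/λ = 1240 / 434 = 2.857 eV.
With Z = 1, ΔE = 13.60 × (1/n_f² − 1/n_i²), so 1/n_f² − 1/n_i² = 0.2101.
With n_f = 2: 1/n_i² = 1/4 − 0.2101 = 0.03992, so n_i ≈ 5.01.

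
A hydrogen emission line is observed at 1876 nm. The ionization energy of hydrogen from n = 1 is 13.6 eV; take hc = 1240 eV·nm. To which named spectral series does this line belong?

Paschen

ΔE = 1240/1876 = 0.6610 eV.
This matches 13.6 × (1/3² − 1/4²), so n_f = 3: the Paschen series.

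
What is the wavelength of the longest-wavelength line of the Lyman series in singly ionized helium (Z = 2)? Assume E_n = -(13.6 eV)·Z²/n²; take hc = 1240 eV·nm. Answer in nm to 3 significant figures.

30.4 nm

The Lyman series terminates on n_f = 1; the first line has n_i = 1+1 = 2.
ΔE = 54.40 × (1/1² − 1/2²) = 40.80 eV.
λ = 1240 / 40.80 = 30.4 nm.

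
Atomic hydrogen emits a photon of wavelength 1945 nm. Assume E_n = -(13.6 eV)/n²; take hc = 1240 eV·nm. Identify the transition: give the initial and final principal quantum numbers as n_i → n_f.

n_i = 8, n_f = 4

The photon energy is ΔE = hc/λ = 1240 / 1945 = 0.6375 eV.
With Z = 1, ΔE = 13.60 × (1/n_f² − 1/n_i²), so 1/n_f² − 1/n_i² = 0.04688.
Trying n_f = 4 gives 1/n_i² = 0.01562, i.e. n_i ≈ 8; this pair matches.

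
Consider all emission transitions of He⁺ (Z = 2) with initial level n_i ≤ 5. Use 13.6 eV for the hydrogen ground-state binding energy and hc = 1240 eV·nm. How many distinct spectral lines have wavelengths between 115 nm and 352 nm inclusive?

3

Enumerate all n_i → n_f pairs with 1 ≤ n_f < n_i ≤ 5 and compute λ = 1240 / [13.6·4·(1/n_f² − 1/n_i²)].
Lines falling in [115, 352] nm: 4→2 (121.6 nm), 3→2 (164.1 nm), 5→3 (320.5 nm).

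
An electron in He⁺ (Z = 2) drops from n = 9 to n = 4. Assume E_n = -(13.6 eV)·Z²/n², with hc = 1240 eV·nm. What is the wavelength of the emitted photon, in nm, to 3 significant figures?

454 nm

For Z = 2 the level energies scale as Z², so the effective Rydberg energy is 13.6 × 4 = 54.40 eV.
ΔE = 54.40 × (1/4² − 1/9²) = 54.40 × 0.05015 = 2.728 eV.
λ = hc/ΔE = 1240 / 2.728 = 454 nm.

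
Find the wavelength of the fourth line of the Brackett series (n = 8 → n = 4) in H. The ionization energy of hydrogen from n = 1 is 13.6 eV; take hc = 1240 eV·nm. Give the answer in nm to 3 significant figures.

The Brackett series terminates on n_f = 4; the fourth line has n_i = 4+4 = 8.
ΔE = 13.60 × (1/4² − 1/8²) = 0.6375 eV.
λ = 1240 / 0.6375 = 1950 nm.

1950 nm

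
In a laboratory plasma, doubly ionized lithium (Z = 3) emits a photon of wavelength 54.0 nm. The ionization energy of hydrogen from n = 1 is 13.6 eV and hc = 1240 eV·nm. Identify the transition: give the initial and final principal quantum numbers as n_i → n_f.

n_i = 4, n_f = 2

The photon energy is ΔE = hc/λ = 1240 / 54.0 = 22.96 eV.
With Z = 3, ΔE = 122.4 × (1/n_f² − 1/n_i²), so 1/n_f² − 1/n_i² = 0.1876.
Trying n_f = 2 gives 1/n_i² = 0.06239, i.e. n_i ≈ 4; this pair matches.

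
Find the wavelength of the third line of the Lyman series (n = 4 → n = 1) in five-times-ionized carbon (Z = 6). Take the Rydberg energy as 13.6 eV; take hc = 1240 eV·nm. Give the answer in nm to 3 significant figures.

The Lyman series terminates on n_f = 1; the third line has n_i = 1+3 = 4.
ΔE = 489.6 × (1/1² − 1/4²) = 459.0 eV.
λ = 1240 / 459.0 = 2.70 nm.

2.70 nm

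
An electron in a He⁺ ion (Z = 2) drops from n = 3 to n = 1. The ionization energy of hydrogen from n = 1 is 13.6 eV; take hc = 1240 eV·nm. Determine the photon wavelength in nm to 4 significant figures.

For Z = 2 the level energies scale as Z², so the effective Rydberg energy is 13.6 × 4 = 54.40 eV.
ΔE = 54.40 × (1/1² − 1/3²) = 54.40 × 0.8889 = 48.36 eV.
λ = hc/ΔE = 1240 / 48.36 = 25.64 nm.

25.64 nm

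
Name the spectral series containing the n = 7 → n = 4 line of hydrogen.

Brackett

The series is set by the lower level: n_f = 4 is the Brackett series.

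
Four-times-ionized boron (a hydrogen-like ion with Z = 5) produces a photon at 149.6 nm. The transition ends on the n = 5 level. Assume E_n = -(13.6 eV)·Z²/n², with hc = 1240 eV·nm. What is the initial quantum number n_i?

The photon energy is ΔE = hc/λ = 1240 / 149.6 = 8.289 eV.
With Z = 5, ΔE = 340.0 × (1/n_f² − 1/n_i²), so 1/n_f² − 1/n_i² = 0.02438.
With n_f = 5: 1/n_i² = 1/25 − 0.02438 = 0.01562, so n_i ≈ 8.00.

n_i = 8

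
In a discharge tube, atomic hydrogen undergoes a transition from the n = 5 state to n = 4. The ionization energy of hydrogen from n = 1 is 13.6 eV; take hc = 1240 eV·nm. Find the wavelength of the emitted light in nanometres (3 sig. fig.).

ΔE = 13.60 × (1/4² − 1/5²) = 13.60 × 0.02250 = 0.3060 eV.
λ = hc/ΔE = 1240 / 0.3060 = 4050 nm.
This line belongs to the Brackett series.

4050 nm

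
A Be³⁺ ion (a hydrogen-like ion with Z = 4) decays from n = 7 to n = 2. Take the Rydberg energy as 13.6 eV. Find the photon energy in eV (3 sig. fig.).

50.0 eV

The Bohr energies scale as Z², so for Z = 4: E_n = −217.6/n² eV.
E_7 = −217.6/49 = −4.441 eV and E_2 = −217.6/4 = −54.40 eV.
The photon energy is |E_7 − E_2| = 50.0 eV.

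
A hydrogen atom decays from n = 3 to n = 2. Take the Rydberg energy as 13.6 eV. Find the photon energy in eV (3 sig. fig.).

1.89 eV

E_3 = −13.60/9 = −1.511 eV and E_2 = −13.60/4 = −3.400 eV.
The photon energy is |E_3 − E_2| = 1.89 eV.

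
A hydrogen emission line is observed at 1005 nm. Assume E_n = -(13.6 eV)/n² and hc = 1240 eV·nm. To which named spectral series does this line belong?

ΔE = 1240/1005 = 1.234 eV.
This matches 13.6 × (1/3² − 1/7²), so n_f = 3: the Paschen series.

Paschen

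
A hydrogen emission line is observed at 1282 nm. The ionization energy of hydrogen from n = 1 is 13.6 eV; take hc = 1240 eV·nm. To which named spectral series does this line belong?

Paschen

ΔE = 1240/1282 = 0.9672 eV.
This matches 13.6 × (1/3² − 1/5²), so n_f = 3: the Paschen series.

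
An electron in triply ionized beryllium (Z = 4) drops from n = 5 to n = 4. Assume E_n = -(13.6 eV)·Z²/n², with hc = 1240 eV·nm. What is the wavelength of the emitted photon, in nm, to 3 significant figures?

For Z = 4 the level energies scale as Z², so the effective Rydberg energy is 13.6 × 16 = 217.6 eV.
ΔE = 217.6 × (1/4² − 1/5²) = 217.6 × 0.02250 = 4.896 eV.
λ = hc/ΔE = 1240 / 4.896 = 253 nm.

253 nm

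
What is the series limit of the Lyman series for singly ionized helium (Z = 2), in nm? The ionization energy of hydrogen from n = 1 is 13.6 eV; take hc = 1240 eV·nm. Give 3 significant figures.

The Lyman series has lower level n_f = 1; the series limit corresponds to n_i → ∞.
ΔE_max = 13.6 × 4 / 1² = 54.40 eV.
λ_min = 1240 / 54.40 = 22.8 nm.

22.8 nm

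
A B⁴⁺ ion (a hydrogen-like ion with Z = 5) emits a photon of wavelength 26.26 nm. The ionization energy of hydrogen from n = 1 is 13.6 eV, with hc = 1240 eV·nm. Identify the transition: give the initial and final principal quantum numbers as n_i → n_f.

n_i = 3, n_f = 2

The photon energy is ΔE = hc/λ = 1240 / 26.26 = 47.22 eV.
With Z = 5, ΔE = 340.0 × (1/n_f² − 1/n_i²), so 1/n_f² − 1/n_i² = 0.1389.
Trying n_f = 2 gives 1/n_i² = 0.1111, i.e. n_i ≈ 3; this pair matches.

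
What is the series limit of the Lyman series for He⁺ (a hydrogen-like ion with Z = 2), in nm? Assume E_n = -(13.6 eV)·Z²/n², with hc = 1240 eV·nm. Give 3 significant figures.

22.8 nm

The Lyman series has lower level n_f = 1; the series limit corresponds to n_i → ∞.
ΔE_max = 13.6 × 4 / 1² = 54.40 eV.
λ_min = 1240 / 54.40 = 22.8 nm.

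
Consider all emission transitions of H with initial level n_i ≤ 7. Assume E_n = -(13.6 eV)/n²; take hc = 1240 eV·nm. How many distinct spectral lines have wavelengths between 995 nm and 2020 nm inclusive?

4

Enumerate all n_i → n_f pairs with 1 ≤ n_f < n_i ≤ 7 and compute λ = 1240 / [13.6·1·(1/n_f² − 1/n_i²)].
Lines falling in [995, 2020] nm: 7→3 (1005 nm), 6→3 (1094 nm), 5→3 (1282 nm), 4→3 (1876 nm).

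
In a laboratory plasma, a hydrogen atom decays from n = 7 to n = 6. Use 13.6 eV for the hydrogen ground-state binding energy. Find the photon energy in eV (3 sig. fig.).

E_7 = −13.60/49 = −0.2776 eV and E_6 = −13.60/36 = −0.3778 eV.
The photon energy is |E_7 − E_6| = 0.100 eV.

0.100 eV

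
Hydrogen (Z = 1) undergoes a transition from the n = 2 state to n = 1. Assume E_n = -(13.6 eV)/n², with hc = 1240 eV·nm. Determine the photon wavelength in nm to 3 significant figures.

ΔE = 13.60 × (1/1² − 1/2²) = 13.60 × 0.7500 = 10.20 eV.
λ = hc/ΔE = 1240 / 10.20 = 122 nm.

122 nm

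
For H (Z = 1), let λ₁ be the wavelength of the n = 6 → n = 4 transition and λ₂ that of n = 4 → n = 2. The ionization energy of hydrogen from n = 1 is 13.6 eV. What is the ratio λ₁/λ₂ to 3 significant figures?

5.40

λ ∝ 1/ΔE ∝ 1/(1/n_f² − 1/n_i²), and the Z² and hc factors cancel in the ratio.
λ₁/λ₂ = (1/2² − 1/4²)/(1/4² − 1/6²) = 0.1875/0.03472 = 5.40.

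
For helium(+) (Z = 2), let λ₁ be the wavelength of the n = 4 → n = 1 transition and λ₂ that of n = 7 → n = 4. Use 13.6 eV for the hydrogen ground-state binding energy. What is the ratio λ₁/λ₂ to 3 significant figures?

0.0449

λ ∝ 1/ΔE ∝ 1/(1/n_f² − 1/n_i²), and the Z² and hc factors cancel in the ratio.
λ₁/λ₂ = (1/4² − 1/7²)/(1/1² − 1/4²) = 0.04209/0.9375 = 0.0449.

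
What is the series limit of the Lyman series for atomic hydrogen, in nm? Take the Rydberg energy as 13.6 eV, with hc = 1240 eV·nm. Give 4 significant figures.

The Lyman series has lower level n_f = 1; the series limit corresponds to n_i → ∞.
ΔE_max = 13.6 × 1 / 1² = 13.60 eV.
λ_min = 1240 / 13.60 = 91.18 nm.

91.18 nm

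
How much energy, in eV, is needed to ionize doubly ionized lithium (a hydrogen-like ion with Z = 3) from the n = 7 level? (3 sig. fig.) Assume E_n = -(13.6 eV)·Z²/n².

E_n = −13.6 Z²/n² = −122.4/n² eV for Z = 3.
E_7 = −122.4/49 = −2.50 eV, so ionization (to E = 0) requires 2.50 eV.

2.50 eV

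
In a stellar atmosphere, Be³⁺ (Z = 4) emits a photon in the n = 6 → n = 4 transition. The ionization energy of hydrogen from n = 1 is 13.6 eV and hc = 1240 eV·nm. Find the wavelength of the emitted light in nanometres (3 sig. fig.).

164 nm

For Z = 4 the level energies scale as Z², so the effective Rydberg energy is 13.6 × 16 = 217.6 eV.
ΔE = 217.6 × (1/4² − 1/6²) = 217.6 × 0.03472 = 7.556 eV.
λ = hc/ΔE = 1240 / 7.556 = 164 nm.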